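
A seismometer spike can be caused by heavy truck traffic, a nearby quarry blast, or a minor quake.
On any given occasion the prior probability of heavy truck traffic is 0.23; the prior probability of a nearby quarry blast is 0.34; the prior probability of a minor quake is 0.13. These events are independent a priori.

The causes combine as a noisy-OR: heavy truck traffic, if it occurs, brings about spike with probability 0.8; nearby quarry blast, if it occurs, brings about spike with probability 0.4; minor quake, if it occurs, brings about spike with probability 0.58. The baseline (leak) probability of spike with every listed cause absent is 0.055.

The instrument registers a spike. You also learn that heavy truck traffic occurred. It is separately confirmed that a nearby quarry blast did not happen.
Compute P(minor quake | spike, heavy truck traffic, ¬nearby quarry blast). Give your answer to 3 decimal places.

P(minor quake | spike, heavy truck traffic, ¬nearby quarry blast) ≈ 0.145

Under noisy-OR, P(spike | causes) = 1 − (1−0.055)·∏(1−qᵢ) over the active causes.
Weight on minor quake=true, given the evidence: 0.92062*0.13 = 0.119681
The normalizing constant is 0.811*0.87 + 0.92062*0.13 = 0.825251
P(minor quake | spike, heavy truck traffic, ¬nearby quarry blast) = 0.119681/0.825251 ≈ 0.145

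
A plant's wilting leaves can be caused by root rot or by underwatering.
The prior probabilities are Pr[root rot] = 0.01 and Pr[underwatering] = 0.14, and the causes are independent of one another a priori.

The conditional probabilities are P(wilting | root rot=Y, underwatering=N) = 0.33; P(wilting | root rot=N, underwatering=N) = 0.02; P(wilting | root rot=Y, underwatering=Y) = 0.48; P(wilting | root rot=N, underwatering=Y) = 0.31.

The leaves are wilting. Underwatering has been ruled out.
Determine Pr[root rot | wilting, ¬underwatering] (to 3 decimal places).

Pr[root rot | wilting, ¬underwatering] ≈ 0.143

Enumerate both values of root rot and weight by the priors:
  P(wilting | ¬underwatering) = 0.02×0.99 + 0.33×0.01
        = 0.019800 + 0.003300 = 0.023100
Keeping only the root rot-present terms gives 0.003300, so
  P(root rot | wilting, ¬underwatering) = 0.003300 / 0.023100 ≈ 0.143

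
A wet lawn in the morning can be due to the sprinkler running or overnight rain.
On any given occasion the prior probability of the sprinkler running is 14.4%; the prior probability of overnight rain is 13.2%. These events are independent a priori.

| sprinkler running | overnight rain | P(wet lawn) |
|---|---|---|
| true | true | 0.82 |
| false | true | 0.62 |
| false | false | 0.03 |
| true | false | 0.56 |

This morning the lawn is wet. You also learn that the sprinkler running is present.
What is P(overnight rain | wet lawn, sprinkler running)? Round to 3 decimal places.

P(overnight rain | wet lawn, sprinkler running) ≈ 0.182

P(wet lawn | sprinkler running) = 0.56×0.868 + 0.82×0.132 = 0.486080 + 0.108240 = 0.594320
Restricting to configurations with overnight rain present: 0.82×0.132 = 0.108240.
So P(overnight rain | wet lawn, sprinkler running) = 0.108240/0.594320 ≈ 0.182.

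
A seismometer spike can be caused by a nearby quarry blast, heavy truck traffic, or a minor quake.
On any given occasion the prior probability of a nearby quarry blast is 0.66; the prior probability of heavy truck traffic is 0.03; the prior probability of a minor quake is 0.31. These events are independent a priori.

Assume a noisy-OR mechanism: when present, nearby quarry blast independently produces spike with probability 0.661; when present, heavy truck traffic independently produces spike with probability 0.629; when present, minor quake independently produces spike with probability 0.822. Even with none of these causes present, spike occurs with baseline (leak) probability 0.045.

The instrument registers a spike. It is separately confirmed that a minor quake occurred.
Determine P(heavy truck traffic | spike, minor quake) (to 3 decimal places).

Under noisy-OR, P(spike | causes) = 1 − (1−0.045)·∏(1−qᵢ) over the active causes.
For the numerator, keep only heavy truck traffic=true terms: 0.009557 + 0.019377 = 0.028934
Denominator P(spike | minor quake): 0.83001·0.34·0.97 + 0.936934·0.34·0.03 + 0.942373·0.66·0.97 + 0.978621·0.66·0.03 = 0.905978
Posterior = 0.028934 / 0.905978 ≈ 0.032

P(heavy truck traffic | spike, minor quake) ≈ 0.032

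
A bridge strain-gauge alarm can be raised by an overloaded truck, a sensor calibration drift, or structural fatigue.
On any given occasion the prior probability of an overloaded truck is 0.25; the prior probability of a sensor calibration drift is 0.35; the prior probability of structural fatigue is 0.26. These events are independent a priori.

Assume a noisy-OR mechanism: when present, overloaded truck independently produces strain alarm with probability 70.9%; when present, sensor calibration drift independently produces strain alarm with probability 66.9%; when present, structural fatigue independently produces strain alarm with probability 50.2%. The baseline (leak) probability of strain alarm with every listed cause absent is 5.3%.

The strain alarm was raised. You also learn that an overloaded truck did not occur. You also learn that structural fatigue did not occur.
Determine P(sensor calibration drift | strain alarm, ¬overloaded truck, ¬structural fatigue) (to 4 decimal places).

Under noisy-OR, P(strain alarm | causes) = 1 − (1−0.053)·∏(1−qᵢ) over the active causes.
For the numerator, keep only sensor calibration drift=true terms: 0.686543×0.35 = 0.240290
The normalizing constant is 0.053×0.65 + 0.686543×0.35 = 0.274740
P(sensor calibration drift | strain alarm, ¬overloaded truck, ¬structural fatigue) = 0.240290/0.274740 ≈ 0.8746

P(sensor calibration drift | strain alarm, ¬overloaded truck, ¬structural fatigue) ≈ 0.8746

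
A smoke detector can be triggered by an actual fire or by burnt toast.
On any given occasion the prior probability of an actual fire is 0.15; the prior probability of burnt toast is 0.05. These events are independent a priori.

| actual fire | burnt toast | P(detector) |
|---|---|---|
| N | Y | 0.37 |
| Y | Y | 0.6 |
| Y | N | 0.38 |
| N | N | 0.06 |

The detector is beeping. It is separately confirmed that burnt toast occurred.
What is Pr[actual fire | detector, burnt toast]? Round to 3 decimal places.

Pr[actual fire | detector, burnt toast] ≈ 0.222

P(detector | burnt toast) = 0.37·0.85 + 0.6·0.15 = 0.314500 + 0.090000 = 0.404500
Of this, 0.090000 comes from 0.6·0.15 (the actual fire=true cases).
P(actual fire | detector, burnt toast) = 0.090000 / 0.404500 ≈ 0.222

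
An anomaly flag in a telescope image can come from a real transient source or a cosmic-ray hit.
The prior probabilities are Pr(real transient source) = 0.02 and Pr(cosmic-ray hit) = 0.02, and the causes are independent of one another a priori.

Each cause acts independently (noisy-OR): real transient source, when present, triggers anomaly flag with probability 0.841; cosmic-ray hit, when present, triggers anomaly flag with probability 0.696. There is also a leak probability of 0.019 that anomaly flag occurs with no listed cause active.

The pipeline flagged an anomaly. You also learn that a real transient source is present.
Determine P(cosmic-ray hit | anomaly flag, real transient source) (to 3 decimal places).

P(cosmic-ray hit | anomaly flag, real transient source) ≈ 0.023

Under noisy-OR, P(anomaly flag | causes) = 1 − (1−0.019)·∏(1−qᵢ) over the active causes.
Sum P(anomaly flag|·) weighted by the priors over both values of cosmic-ray hit:
  P(anomaly flag | real transient source) = 0.844021·0.98 + 0.952582·0.02
        = 0.827141 + 0.019052 = 0.846193
Keeping only the cosmic-ray hit-present terms gives 0.019052, so
  P(cosmic-ray hit | anomaly flag, real transient source) = 0.019052 / 0.846193 ≈ 0.023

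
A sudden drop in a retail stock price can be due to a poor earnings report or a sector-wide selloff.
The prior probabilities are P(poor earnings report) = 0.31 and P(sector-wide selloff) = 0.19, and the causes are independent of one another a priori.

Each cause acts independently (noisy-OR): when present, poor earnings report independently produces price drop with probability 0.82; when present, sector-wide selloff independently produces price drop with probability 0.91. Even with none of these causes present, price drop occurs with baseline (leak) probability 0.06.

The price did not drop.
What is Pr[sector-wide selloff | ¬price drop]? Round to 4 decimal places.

Pr[sector-wide selloff | ¬price drop] ≈ 0.0207

Under noisy-OR, P(price drop | causes) = 1 − (1−0.06)·∏(1−qᵢ) over the active causes.
Sum P(¬price drop|·) weighted by the priors over the 4 (poor earnings report, sector-wide selloff) configurations:
  P(¬price drop) = 0.94*0.69*0.81 + 0.0846*0.69*0.19 + 0.1692*0.31*0.81 + 0.015228*0.31*0.19
        = 0.525366 + 0.011091 + 0.042486 + 0.000897 = 0.579840
Keeping only the sector-wide selloff-present terms gives 0.011988, so
  P(sector-wide selloff | ¬price drop) = 0.011988 / 0.579840 ≈ 0.0207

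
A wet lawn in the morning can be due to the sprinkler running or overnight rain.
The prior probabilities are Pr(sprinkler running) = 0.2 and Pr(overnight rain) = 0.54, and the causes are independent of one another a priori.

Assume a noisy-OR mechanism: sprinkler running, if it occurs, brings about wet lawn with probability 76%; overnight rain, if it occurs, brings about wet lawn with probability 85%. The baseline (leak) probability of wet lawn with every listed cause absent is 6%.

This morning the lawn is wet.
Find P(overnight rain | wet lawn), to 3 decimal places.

Under noisy-OR, P(wet lawn | causes) = 1 − (1−0.06)·∏(1−qᵢ) over the active causes.
Sum P(wet lawn|·) weighted by the priors over the 4 (sprinkler running, overnight rain) configurations:
  P(wet lawn) = 0.06×0.8×0.46 + 0.859×0.8×0.54 + 0.7744×0.2×0.46 + 0.96616×0.2×0.54
        = 0.022080 + 0.371088 + 0.071245 + 0.104345 = 0.568758
Keeping only the overnight rain-present terms gives 0.475433, so
  P(overnight rain | wet lawn) = 0.475433 / 0.568758 ≈ 0.836

P(overnight rain | wet lawn) ≈ 0.836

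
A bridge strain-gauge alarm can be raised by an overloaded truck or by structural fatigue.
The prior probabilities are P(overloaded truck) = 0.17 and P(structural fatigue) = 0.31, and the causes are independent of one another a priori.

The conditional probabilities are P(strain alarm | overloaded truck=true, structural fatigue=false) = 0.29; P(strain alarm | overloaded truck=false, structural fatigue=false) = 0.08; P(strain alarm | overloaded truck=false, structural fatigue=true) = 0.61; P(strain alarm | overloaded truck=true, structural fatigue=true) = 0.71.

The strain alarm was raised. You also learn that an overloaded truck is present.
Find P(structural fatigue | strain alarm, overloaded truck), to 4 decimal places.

P(strain alarm | overloaded truck) = 0.29×0.69 + 0.71×0.31 = 0.200100 + 0.220100 = 0.420200
Of this, 0.220100 comes from 0.71×0.31 (the structural fatigue=true cases).
So P(structural fatigue | strain alarm, overloaded truck) = 0.220100/0.420200 ≈ 0.5238.

P(structural fatigue | strain alarm, overloaded truck) ≈ 0.5238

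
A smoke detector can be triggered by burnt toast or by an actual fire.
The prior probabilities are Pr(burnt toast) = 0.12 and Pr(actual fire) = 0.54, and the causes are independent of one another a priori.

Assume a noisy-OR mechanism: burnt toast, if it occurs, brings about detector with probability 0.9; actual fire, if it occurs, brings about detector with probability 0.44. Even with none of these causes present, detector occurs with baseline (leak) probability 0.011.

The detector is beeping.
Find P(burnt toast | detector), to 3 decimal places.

P(burnt toast | detector) ≈ 0.339

Under noisy-OR, P(detector | causes) = 1 − (1−0.011)·∏(1−qᵢ) over the active causes.
P(detector) = 0.011*0.88*0.46 + 0.44616*0.88*0.54 + 0.9011*0.12*0.46 + 0.944616*0.12*0.54 = 0.004453 + 0.212015 + 0.049741 + 0.061211 = 0.327420
The burnt toast-present share is 0.049741 + 0.061211 = 0.110952.
Hence the posterior is 0.110952/0.327420 ≈ 0.339.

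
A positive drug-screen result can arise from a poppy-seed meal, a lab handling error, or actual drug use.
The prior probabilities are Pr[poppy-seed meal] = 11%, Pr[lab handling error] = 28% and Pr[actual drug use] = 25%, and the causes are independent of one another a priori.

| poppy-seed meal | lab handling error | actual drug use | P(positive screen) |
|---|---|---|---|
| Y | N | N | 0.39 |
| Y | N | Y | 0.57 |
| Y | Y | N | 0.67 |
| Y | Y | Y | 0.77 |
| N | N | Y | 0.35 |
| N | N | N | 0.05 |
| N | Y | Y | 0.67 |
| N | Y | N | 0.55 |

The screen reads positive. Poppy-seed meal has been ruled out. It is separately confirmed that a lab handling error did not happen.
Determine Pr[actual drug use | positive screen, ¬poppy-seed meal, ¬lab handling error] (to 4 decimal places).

P(positive screen | ¬poppy-seed meal, ¬lab handling error) = 0.05×0.75 + 0.35×0.25 = 0.037500 + 0.087500 = 0.125000
Of this, 0.087500 comes from 0.35×0.25 (the actual drug use=true cases).
So P(actual drug use | positive screen, ¬poppy-seed meal, ¬lab handling error) = 0.087500/0.125000 ≈ 0.7000.

Pr[actual drug use | positive screen, ¬poppy-seed meal, ¬lab handling error] ≈ 0.7000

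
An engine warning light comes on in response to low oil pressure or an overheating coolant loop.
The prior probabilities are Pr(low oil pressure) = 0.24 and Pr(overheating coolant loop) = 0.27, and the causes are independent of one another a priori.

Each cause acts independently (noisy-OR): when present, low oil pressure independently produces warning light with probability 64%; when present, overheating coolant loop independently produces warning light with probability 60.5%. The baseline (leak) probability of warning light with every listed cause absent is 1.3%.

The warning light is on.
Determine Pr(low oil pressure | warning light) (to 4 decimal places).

Pr(low oil pressure | warning light) ≈ 0.5602

Under noisy-OR, P(warning light | causes) = 1 − (1−0.013)·∏(1−qᵢ) over the active causes.
Enumerate the 4 (low oil pressure, overheating coolant loop) configurations and weight by the priors:
  P(warning light) = 0.013×0.76×0.73 + 0.610135×0.76×0.27 + 0.64468×0.24×0.73 + 0.859649×0.24×0.27
        = 0.007212 + 0.125200 + 0.112948 + 0.055705 = 0.301065
Keeping only the low oil pressure-present terms gives 0.168653, so
  P(low oil pressure | warning light) = 0.168653 / 0.301065 ≈ 0.5602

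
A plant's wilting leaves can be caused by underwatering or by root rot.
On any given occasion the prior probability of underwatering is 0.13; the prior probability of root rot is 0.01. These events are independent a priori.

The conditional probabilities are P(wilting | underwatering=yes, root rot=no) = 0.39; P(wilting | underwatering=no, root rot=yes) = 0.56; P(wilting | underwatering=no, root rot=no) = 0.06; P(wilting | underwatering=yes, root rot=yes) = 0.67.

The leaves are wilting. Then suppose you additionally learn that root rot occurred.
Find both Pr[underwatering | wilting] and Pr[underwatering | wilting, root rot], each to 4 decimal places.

Enumerate the 4 (underwatering, root rot) configurations and weight by the priors:
  P(wilting) = 0.06·0.87·0.99 + 0.56·0.87·0.01 + 0.39·0.13·0.99 + 0.67·0.13·0.01
        = 0.051678 + 0.004872 + 0.050193 + 0.000871 = 0.107614
The terms with underwatering present sum to 0.051064, so
  P(underwatering | wilting) = 0.051064 / 0.107614 ≈ 0.4745

With the extra evidence:
Weight on underwatering=true, given the evidence: 0.67×0.13 = 0.087100
Denominator P(wilting | root rot): 0.56×0.87 + 0.67×0.13 = 0.574300
P(underwatering | wilting, root rot) = 0.087100/0.574300 ≈ 0.1517
This is intercausal reasoning (explaining away): once root rot accounts for the wilting, underwatering becomes less likely.

Pr[underwatering | wilting] ≈ 0.4745; Pr[underwatering | wilting, root rot] ≈ 0.1517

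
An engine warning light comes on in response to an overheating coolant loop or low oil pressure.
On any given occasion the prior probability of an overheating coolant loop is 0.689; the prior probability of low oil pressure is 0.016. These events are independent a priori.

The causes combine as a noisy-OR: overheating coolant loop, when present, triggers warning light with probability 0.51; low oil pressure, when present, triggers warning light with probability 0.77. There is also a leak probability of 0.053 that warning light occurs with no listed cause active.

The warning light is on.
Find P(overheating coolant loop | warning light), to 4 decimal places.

P(overheating coolant loop | warning light) ≈ 0.9489

Under noisy-OR, P(warning light | causes) = 1 − (1−0.053)·∏(1−qᵢ) over the active causes.
Numerator (weight on configurations with overheating coolant loop): 0.363375 + 0.009847 = 0.373222
Normalizer over all consistent configurations: 0.053·0.311·0.984 + 0.78219·0.311·0.016 + 0.53597·0.689·0.984 + 0.893273·0.689·0.016 = 0.393333
P(overheating coolant loop | warning light) = 0.373222/0.393333 ≈ 0.9489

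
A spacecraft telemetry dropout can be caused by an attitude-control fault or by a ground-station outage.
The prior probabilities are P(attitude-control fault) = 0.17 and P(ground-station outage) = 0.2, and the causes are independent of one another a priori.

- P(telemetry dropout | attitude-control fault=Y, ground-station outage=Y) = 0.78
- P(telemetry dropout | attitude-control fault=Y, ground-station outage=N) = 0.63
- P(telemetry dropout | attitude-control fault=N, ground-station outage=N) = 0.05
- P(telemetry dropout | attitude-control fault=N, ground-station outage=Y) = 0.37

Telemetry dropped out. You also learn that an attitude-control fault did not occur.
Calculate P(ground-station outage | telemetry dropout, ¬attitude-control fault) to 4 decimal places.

By total probability over both values of ground-station outage:
  P(telemetry dropout | ¬attitude-control fault) = 0.05·0.8 + 0.37·0.2
        = 0.040000 + 0.074000 = 0.114000
Configurations with ground-station outage contribute 0.074000, so
  P(ground-station outage | telemetry dropout, ¬attitude-control fault) = 0.074000 / 0.114000 ≈ 0.6491

P(ground-station outage | telemetry dropout, ¬attitude-control fault) ≈ 0.6491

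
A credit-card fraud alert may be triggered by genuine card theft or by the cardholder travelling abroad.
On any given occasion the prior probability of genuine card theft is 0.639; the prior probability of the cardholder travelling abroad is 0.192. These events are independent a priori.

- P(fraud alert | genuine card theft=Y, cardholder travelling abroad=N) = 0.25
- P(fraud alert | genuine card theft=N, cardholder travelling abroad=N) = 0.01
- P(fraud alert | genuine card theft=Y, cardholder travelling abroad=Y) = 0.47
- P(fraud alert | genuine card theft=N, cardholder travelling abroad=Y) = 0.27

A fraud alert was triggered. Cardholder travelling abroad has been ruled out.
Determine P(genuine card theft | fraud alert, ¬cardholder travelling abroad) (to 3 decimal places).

P(genuine card theft | fraud alert, ¬cardholder travelling abroad) ≈ 0.978

Weight on genuine card theft=true, given the evidence: 0.25×0.639 = 0.159750
The normalizing constant is 0.01×0.361 + 0.25×0.639 = 0.163360
Posterior = 0.159750 / 0.163360 ≈ 0.978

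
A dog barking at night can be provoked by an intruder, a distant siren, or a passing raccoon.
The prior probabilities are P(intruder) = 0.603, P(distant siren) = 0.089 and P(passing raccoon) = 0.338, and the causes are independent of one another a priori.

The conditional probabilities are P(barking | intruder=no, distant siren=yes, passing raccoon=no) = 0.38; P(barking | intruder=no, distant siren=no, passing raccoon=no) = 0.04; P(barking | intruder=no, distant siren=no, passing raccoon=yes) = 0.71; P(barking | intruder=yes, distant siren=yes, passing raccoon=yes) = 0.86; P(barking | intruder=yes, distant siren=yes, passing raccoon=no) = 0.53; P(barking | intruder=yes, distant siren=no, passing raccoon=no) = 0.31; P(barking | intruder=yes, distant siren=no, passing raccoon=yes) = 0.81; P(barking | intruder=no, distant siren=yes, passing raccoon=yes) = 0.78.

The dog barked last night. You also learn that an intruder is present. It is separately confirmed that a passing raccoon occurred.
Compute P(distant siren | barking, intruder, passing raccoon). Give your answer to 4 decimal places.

Weight on distant siren=true, given the evidence: 0.86*0.089 = 0.076540
Normalizer over all consistent configurations: 0.81*0.911 + 0.86*0.089 = 0.814450
Posterior = 0.076540 / 0.814450 ≈ 0.0940

P(distant siren | barking, intruder, passing raccoon) ≈ 0.0940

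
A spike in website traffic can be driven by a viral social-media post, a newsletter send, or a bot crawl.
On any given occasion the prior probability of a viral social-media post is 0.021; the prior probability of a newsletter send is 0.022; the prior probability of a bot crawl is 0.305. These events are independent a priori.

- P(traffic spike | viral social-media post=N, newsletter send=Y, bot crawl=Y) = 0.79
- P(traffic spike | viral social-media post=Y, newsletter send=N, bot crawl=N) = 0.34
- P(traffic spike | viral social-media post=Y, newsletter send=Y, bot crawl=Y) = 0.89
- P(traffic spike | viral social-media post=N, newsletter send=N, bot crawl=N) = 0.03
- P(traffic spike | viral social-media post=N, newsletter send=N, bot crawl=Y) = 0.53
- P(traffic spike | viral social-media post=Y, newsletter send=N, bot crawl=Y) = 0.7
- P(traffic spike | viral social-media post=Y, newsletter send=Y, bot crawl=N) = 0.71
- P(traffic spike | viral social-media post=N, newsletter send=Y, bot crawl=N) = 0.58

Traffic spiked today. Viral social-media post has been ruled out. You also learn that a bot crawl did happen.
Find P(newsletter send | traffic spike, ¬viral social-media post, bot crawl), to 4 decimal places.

P(newsletter send | traffic spike, ¬viral social-media post, bot crawl) ≈ 0.0324

Enumerate both values of newsletter send and weight by the priors:
  P(traffic spike | ¬viral social-media post, bot crawl) = 0.53×0.978 + 0.79×0.022
        = 0.518340 + 0.017380 = 0.535720
The terms with newsletter send present sum to 0.017380, so
  P(newsletter send | traffic spike, ¬viral social-media post, bot crawl) = 0.017380 / 0.535720 ≈ 0.0324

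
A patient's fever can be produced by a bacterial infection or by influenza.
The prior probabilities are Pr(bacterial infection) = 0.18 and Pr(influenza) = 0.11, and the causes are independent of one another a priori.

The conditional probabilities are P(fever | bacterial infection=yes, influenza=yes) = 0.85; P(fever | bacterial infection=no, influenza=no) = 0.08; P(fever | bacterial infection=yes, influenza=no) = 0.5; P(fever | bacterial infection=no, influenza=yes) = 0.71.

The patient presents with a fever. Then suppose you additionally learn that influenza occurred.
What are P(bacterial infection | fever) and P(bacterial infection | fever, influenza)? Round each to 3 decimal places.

P(bacterial infection | fever) ≈ 0.442; P(bacterial infection | fever, influenza) ≈ 0.208

P(fever) = 0.08×0.82×0.89 + 0.71×0.82×0.11 + 0.5×0.18×0.89 + 0.85×0.18×0.11 = 0.058384 + 0.064042 + 0.080100 + 0.016830 = 0.219356
Restricting to configurations with bacterial infection present: 0.080100 + 0.016830 = 0.096930.
Hence the posterior is 0.096930/0.219356 ≈ 0.442.

Now also conditioning on influenza=true:
Enumerate both values of bacterial infection and weight by the priors:
  P(fever | influenza) = 0.71·0.82 + 0.85·0.18
        = 0.582200 + 0.153000 = 0.735200
Keeping only the bacterial infection-present terms gives 0.153000, so
  P(bacterial infection | fever, influenza) = 0.153000 / 0.735200 ≈ 0.208
This is intercausal reasoning (explaining away): once influenza accounts for the fever, bacterial infection becomes less likely.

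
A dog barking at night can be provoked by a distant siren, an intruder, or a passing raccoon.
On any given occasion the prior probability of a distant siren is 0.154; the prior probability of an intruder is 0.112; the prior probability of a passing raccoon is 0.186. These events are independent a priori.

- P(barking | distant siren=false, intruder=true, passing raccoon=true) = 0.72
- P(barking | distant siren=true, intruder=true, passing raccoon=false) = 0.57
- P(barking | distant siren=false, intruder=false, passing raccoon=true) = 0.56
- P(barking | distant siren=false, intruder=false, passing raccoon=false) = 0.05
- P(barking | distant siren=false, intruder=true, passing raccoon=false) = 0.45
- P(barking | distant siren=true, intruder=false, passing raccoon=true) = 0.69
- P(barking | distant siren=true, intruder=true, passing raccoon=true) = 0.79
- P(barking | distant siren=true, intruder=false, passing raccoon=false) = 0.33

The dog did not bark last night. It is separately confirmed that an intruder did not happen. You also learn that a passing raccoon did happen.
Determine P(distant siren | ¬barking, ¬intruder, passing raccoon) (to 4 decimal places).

P(distant siren | ¬barking, ¬intruder, passing raccoon) ≈ 0.1137

Enumerate both values of distant siren and weight by the priors:
  P(¬barking | ¬intruder, passing raccoon) = 0.44×0.846 + 0.31×0.154
        = 0.372240 + 0.047740 = 0.419980
Keeping only the distant siren-present terms gives 0.047740, so
  P(distant siren | ¬barking, ¬intruder, passing raccoon) = 0.047740 / 0.419980 ≈ 0.1137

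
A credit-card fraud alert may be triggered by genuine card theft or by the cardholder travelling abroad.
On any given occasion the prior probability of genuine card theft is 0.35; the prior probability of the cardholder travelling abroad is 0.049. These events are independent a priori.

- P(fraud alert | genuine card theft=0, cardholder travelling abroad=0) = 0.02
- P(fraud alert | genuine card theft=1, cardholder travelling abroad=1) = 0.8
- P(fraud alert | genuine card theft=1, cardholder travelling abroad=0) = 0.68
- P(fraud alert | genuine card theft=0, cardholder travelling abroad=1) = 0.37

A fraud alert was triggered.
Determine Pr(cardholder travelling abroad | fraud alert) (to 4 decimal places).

Enumerate the 4 (genuine card theft, cardholder travelling abroad) configurations and weight by the priors:
  P(fraud alert) = 0.02*0.65*0.951 + 0.37*0.65*0.049 + 0.68*0.35*0.951 + 0.8*0.35*0.049
        = 0.012363 + 0.011784 + 0.226338 + 0.013720 = 0.264205
The terms with cardholder travelling abroad present sum to 0.025504, so
  P(cardholder travelling abroad | fraud alert) = 0.025504 / 0.264205 ≈ 0.0965

Pr(cardholder travelling abroad | fraud alert) ≈ 0.0965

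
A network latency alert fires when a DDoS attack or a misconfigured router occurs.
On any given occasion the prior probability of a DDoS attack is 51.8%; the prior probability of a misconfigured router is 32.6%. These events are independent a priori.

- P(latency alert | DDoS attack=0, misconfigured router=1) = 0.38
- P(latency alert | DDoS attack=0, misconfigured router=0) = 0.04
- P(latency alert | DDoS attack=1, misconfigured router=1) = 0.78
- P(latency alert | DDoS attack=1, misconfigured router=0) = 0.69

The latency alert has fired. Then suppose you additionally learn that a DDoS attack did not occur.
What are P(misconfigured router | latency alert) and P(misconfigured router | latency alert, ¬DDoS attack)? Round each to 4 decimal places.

By total probability over the 4 (DDoS attack, misconfigured router) configurations:
  P(latency alert) = 0.04×0.482×0.674 + 0.38×0.482×0.326 + 0.69×0.518×0.674 + 0.78×0.518×0.326
        = 0.012995 + 0.059710 + 0.240901 + 0.131717 = 0.445323
The terms with misconfigured router present sum to 0.191427, so
  P(misconfigured router | latency alert) = 0.191427 / 0.445323 ≈ 0.4299

Now condition on the additional information:
For the numerator, keep only misconfigured router=true terms: 0.38*0.326 = 0.123880
Normalizer over all consistent configurations: 0.04*0.674 + 0.38*0.326 = 0.150840
P(misconfigured router | latency alert, ¬DDoS attack) = 0.123880/0.150840 ≈ 0.8213

P(misconfigured router | latency alert) ≈ 0.4299; P(misconfigured router | latency alert, ¬DDoS attack) ≈ 0.8213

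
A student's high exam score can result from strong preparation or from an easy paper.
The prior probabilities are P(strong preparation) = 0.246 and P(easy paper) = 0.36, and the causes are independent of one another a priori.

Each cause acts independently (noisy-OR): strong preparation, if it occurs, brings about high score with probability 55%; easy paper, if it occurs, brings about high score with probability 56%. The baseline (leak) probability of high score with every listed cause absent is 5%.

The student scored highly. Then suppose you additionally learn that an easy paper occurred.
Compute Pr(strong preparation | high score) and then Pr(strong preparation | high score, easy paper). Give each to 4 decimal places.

Pr(strong preparation | high score) ≈ 0.4708; Pr(strong preparation | high score, easy paper) ≈ 0.3128

Under noisy-OR, P(high score | causes) = 1 − (1−0.05)·∏(1−qᵢ) over the active causes.
Enumerate the 4 (strong preparation, easy paper) configurations and weight by the priors:
  P(high score) = 0.05·0.754·0.64 + 0.582·0.754·0.36 + 0.5725·0.246·0.64 + 0.8119·0.246·0.36
        = 0.024128 + 0.157978 + 0.090134 + 0.071902 = 0.344142
Configurations with strong preparation contribute 0.162036, so
  P(strong preparation | high score) = 0.162036 / 0.344142 ≈ 0.4708

With the extra evidence:
P(high score | easy paper) = 0.582*0.754 + 0.8119*0.246 = 0.438828 + 0.199727 = 0.638555
Restricting to configurations with strong preparation present: 0.8119*0.246 = 0.199727.
Hence the posterior is 0.199727/0.638555 ≈ 0.3128.
Conditioning on easy paper lowers the posterior on strong preparation: the classic explaining-away effect in a common-effect structure.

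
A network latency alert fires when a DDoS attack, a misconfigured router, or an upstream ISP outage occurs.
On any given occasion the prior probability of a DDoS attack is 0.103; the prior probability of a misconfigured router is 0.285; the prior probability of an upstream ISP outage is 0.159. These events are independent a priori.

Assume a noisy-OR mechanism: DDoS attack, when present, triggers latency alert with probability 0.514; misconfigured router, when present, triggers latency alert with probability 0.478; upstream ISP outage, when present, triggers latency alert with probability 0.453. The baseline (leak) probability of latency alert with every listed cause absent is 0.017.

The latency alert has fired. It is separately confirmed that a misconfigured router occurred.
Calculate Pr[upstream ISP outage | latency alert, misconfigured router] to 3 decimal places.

Pr[upstream ISP outage | latency alert, misconfigured router] ≈ 0.213

Under noisy-OR, P(latency alert | causes) = 1 − (1−0.017)·∏(1−qᵢ) over the active causes.
P(latency alert | misconfigured router) = 0.486874*0.897*0.841 + 0.71932*0.897*0.159 + 0.750621*0.103*0.841 + 0.86359*0.103*0.159 = 0.367287 + 0.102592 + 0.065021 + 0.014143 = 0.549043
The upstream ISP outage-present share is 0.102592 + 0.014143 = 0.116735.
Hence the posterior is 0.116735/0.549043 ≈ 0.213.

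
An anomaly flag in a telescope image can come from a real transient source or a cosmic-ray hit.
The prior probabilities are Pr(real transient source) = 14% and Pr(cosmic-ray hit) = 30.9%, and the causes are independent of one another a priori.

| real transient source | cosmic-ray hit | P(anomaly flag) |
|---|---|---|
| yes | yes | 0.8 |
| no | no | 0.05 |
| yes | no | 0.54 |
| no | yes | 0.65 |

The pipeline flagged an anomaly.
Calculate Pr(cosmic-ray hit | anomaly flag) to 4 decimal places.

Pr(cosmic-ray hit | anomaly flag) ≈ 0.7167

For the numerator, keep only cosmic-ray hit=true terms: 0.172731 + 0.034608 = 0.207339
Denominator P(anomaly flag): 0.05*0.86*0.691 + 0.65*0.86*0.309 + 0.54*0.14*0.691 + 0.8*0.14*0.309 = 0.289292
P(cosmic-ray hit | anomaly flag) = 0.207339/0.289292 ≈ 0.7167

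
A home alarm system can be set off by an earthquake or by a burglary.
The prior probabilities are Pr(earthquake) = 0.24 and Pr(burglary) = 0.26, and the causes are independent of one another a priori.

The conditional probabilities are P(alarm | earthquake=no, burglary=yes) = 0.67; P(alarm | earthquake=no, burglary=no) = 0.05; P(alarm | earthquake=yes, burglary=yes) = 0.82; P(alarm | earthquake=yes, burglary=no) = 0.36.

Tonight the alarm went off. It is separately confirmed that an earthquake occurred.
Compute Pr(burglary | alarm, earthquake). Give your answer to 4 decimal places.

P(alarm | earthquake) = 0.36×0.74 + 0.82×0.26 = 0.266400 + 0.213200 = 0.479600
The burglary-present share is 0.82×0.26 = 0.213200.
So P(burglary | alarm, earthquake) = 0.213200/0.479600 ≈ 0.4445.

Pr(burglary | alarm, earthquake) ≈ 0.4445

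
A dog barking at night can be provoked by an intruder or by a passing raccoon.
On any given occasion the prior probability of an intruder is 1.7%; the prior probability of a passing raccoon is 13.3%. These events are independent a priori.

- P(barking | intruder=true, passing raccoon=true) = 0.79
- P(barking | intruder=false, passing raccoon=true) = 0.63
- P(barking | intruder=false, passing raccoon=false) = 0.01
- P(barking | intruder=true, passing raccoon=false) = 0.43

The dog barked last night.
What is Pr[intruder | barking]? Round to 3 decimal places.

P(barking) = 0.01·0.983·0.867 + 0.63·0.983·0.133 + 0.43·0.017·0.867 + 0.79·0.017·0.133 = 0.008523 + 0.082366 + 0.006338 + 0.001786 = 0.099013
Restricting to configurations with intruder present: 0.006338 + 0.001786 = 0.008124.
Hence the posterior is 0.008124/0.099013 ≈ 0.082.

Pr[intruder | barking] ≈ 0.082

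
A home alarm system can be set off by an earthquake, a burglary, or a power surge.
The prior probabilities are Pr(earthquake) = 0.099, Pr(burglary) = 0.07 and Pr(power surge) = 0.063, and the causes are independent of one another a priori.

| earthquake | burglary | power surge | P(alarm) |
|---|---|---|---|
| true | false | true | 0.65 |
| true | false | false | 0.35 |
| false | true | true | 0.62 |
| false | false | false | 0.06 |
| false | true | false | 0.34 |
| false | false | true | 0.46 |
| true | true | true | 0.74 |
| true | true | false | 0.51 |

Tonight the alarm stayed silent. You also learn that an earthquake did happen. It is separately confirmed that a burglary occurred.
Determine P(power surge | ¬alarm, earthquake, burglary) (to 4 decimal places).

By total probability over both values of power surge:
  P(¬alarm | earthquake, burglary) = 0.49*0.937 + 0.26*0.063
        = 0.459130 + 0.016380 = 0.475510
Configurations with power surge contribute 0.016380, so
  P(power surge | ¬alarm, earthquake, burglary) = 0.016380 / 0.475510 ≈ 0.0344

P(power surge | ¬alarm, earthquake, burglary) ≈ 0.0344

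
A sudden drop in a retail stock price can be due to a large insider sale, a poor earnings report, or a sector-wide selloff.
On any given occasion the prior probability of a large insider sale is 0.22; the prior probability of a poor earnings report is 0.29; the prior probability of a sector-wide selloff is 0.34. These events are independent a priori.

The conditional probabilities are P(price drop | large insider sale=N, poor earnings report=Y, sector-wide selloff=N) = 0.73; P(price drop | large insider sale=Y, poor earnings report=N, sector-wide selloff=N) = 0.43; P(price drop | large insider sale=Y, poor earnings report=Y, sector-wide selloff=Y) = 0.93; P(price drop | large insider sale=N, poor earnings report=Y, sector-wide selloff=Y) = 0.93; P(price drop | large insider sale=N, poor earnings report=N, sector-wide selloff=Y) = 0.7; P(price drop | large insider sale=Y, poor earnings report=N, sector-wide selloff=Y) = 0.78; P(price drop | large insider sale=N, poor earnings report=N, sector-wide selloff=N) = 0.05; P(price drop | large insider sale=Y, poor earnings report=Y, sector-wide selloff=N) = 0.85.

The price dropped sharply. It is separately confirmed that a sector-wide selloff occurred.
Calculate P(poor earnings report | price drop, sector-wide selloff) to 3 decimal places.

For the numerator, keep only poor earnings report=true terms: 0.210366 + 0.059334 = 0.269700
Normalizer over all consistent configurations: 0.7×0.78×0.71 + 0.93×0.78×0.29 + 0.78×0.22×0.71 + 0.93×0.22×0.29 = 0.779196
P(poor earnings report | price drop, sector-wide selloff) = 0.269700/0.779196 ≈ 0.346

P(poor earnings report | price drop, sector-wide selloff) ≈ 0.346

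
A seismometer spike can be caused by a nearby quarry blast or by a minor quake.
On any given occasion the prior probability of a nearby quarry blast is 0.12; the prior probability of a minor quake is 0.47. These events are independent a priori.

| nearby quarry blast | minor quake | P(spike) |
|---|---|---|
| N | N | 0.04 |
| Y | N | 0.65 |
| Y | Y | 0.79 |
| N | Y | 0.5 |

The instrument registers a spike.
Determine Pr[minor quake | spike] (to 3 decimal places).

Enumerate the 4 (nearby quarry blast, minor quake) configurations and weight by the priors:
  P(spike) = 0.04×0.88×0.53 + 0.5×0.88×0.47 + 0.65×0.12×0.53 + 0.79×0.12×0.47
        = 0.018656 + 0.206800 + 0.041340 + 0.044556 = 0.311352
Configurations with minor quake contribute 0.251356, so
  P(minor quake | spike) = 0.251356 / 0.311352 ≈ 0.807

Pr[minor quake | spike] ≈ 0.807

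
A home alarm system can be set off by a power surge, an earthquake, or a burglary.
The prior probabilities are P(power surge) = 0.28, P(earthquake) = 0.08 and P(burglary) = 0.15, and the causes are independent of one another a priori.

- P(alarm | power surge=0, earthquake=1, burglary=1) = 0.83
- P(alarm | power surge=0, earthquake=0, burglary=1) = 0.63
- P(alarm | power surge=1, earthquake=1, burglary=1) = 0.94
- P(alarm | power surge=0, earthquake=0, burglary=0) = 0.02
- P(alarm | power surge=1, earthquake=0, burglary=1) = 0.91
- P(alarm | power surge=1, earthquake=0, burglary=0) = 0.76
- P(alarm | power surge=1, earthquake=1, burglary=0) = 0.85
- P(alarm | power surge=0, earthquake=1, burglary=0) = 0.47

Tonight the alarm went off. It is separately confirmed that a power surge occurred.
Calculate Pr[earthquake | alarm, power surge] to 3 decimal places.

Pr[earthquake | alarm, power surge] ≈ 0.088

Enumerate the 4 (earthquake, burglary) configurations and weight by the priors:
  P(alarm | power surge) = 0.76·0.92·0.85 + 0.91·0.92·0.15 + 0.85·0.08·0.85 + 0.94·0.08·0.15
        = 0.594320 + 0.125580 + 0.057800 + 0.011280 = 0.788980
The terms with earthquake present sum to 0.069080, so
  P(earthquake | alarm, power surge) = 0.069080 / 0.788980 ≈ 0.088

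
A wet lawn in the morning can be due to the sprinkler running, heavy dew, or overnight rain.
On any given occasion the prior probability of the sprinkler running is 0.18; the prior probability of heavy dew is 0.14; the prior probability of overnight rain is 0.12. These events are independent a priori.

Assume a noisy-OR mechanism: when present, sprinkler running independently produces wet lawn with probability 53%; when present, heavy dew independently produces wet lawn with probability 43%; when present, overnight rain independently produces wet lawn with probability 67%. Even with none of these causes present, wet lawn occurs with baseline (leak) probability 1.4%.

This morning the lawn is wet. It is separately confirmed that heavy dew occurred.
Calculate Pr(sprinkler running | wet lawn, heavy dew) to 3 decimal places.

Pr(sprinkler running | wet lawn, heavy dew) ≈ 0.256

Under noisy-OR, P(wet lawn | causes) = 1 − (1−0.014)·∏(1−qᵢ) over the active causes.
Numerator (weight on configurations with sprinkler running): 0.116559 + 0.019717 = 0.136276
Denominator P(wet lawn | heavy dew): 0.43798*0.82*0.88 + 0.814533*0.82*0.12 + 0.735851*0.18*0.88 + 0.912831*0.18*0.12 = 0.532472
P(sprinkler running | wet lawn, heavy dew) = 0.136276/0.532472 ≈ 0.256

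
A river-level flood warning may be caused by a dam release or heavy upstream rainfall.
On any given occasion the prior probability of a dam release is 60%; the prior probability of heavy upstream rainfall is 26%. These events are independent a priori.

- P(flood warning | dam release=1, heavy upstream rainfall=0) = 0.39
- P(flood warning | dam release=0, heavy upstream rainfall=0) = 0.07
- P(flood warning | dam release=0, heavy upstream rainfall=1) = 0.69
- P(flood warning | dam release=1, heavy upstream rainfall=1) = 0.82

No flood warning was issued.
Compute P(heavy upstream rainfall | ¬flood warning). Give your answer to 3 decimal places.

P(¬flood warning) = 0.93·0.4·0.74 + 0.31·0.4·0.26 + 0.61·0.6·0.74 + 0.18·0.6·0.26 = 0.275280 + 0.032240 + 0.270840 + 0.028080 = 0.606440
The heavy upstream rainfall-present share is 0.032240 + 0.028080 = 0.060320.
P(heavy upstream rainfall | ¬flood warning) = 0.060320 / 0.606440 ≈ 0.099

P(heavy upstream rainfall | ¬flood warning) ≈ 0.099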